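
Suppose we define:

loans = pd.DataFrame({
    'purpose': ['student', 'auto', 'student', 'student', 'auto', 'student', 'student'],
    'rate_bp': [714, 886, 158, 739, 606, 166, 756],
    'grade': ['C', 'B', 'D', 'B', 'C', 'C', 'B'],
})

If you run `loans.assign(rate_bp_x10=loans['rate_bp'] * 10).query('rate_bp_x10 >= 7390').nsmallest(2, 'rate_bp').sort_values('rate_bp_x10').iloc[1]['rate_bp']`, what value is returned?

756

add column rate_bp_x10 = loans['rate_bp'] * 10:
   purpose  rate_bp grade  rate_bp_x10
0  student      714     C         7140
1     auto      886     B         8860
2  student      158     D         1580
3  student      739     B         7390
4     auto      606     C         6060
5  student      166     C         1660
6  student      756     B         7560
filter rows where rate_bp_x10 >= 7390:
   purpose  rate_bp grade  rate_bp_x10
1     auto      886     B         8860
3  student      739     B         7390
6  student      756     B         7560
take 2 rows with smallest rate_bp:
   purpose  rate_bp grade  rate_bp_x10
3  student      739     B         7390
6  student      756     B         7560
sort by rate_bp_x10:
   purpose  rate_bp grade  rate_bp_x10
3  student      739     B         7390
6  student      756     B         7560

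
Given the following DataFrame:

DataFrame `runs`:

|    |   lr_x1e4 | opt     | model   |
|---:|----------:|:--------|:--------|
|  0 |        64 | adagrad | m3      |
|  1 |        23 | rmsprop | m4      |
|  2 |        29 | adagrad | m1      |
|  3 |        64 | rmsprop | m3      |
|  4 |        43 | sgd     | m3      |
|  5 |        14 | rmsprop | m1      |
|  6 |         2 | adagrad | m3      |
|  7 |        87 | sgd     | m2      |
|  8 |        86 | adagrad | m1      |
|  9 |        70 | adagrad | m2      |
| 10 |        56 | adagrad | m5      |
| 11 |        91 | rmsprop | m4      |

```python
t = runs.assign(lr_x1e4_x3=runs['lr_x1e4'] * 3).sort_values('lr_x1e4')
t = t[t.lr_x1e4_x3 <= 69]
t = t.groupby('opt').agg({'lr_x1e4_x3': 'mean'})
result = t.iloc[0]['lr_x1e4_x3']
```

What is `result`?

6.0

add column lr_x1e4_x3 = runs['lr_x1e4'] * 3:
    lr_x1e4      opt model  lr_x1e4_x3
0        64  adagrad    m3         192
1        23  rmsprop    m4          69
2        29  adagrad    m1          87
3        64  rmsprop    m3         192
4        43      sgd    m3         129
5        14  rmsprop    m1          42
6         2  adagrad    m3           6
7        87      sgd    m2         261
8        86  adagrad    m1         258
9        70  adagrad    m2         210
10       56  adagrad    m5         168
11       91  rmsprop    m4         273
sort by lr_x1e4:
    lr_x1e4      opt model  lr_x1e4_x3
6         2  adagrad    m3           6
5        14  rmsprop    m1          42
1        23  rmsprop    m4          69
2        29  adagrad    m1          87
4        43      sgd    m3         129
10       56  adagrad    m5         168
0        64  adagrad    m3         192
3        64  rmsprop    m3         192
9        70  adagrad    m2         210
8        86  adagrad    m1         258
7        87      sgd    m2         261
11       91  rmsprop    m4         273
filter rows where lr_x1e4_x3 <= 69:
   lr_x1e4      opt model  lr_x1e4_x3
6        2  adagrad    m3           6
5       14  rmsprop    m1          42
1       23  rmsprop    m4          69
group by opt, mean of lr_x1e4_x3:
         lr_x1e4_x3
opt                
adagrad         6.0
rmsprop        55.5
The value at position 0, column 'lr_x1e4_x3' is 6.0.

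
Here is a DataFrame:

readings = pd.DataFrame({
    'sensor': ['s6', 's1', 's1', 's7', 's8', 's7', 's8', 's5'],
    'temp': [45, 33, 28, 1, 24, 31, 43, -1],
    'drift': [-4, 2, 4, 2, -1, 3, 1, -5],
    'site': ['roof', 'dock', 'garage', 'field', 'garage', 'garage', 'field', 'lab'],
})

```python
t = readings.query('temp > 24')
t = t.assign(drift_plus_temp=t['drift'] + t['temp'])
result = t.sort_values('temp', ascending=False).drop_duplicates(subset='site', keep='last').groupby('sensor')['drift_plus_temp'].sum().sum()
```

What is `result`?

filter rows where temp > 24:
  sensor  temp  drift    site
0     s6    45     -4    roof
1     s1    33      2    dock
2     s1    28      4  garage
5     s7    31      3  garage
6     s8    43      1   field
add column drift_plus_temp = t['drift'] + t['temp']:
  sensor  temp  drift    site  drift_plus_temp
0     s6    45     -4    roof               41
1     s1    33      2    dock               35
2     s1    28      4  garage               32
5     s7    31      3  garage               34
6     s8    43      1   field               44
sort by temp descending:
  sensor  temp  drift    site  drift_plus_temp
0     s6    45     -4    roof               41
6     s8    43      1   field               44
1     s1    33      2    dock               35
5     s7    31      3  garage               34
2     s1    28      4  garage               32
drop duplicate site (keep=last):
  sensor  temp  drift    site  drift_plus_temp
0     s6    45     -4    roof               41
6     s8    43      1   field               44
1     s1    33      2    dock               35
2     s1    28      4  garage               32
group by sensor, sum of drift_plus_temp:
sensor
s1    67
s6    41
s8    44
Name: drift_plus_temp, dtype: int64
Finally, sum of the resulting series = 152.

152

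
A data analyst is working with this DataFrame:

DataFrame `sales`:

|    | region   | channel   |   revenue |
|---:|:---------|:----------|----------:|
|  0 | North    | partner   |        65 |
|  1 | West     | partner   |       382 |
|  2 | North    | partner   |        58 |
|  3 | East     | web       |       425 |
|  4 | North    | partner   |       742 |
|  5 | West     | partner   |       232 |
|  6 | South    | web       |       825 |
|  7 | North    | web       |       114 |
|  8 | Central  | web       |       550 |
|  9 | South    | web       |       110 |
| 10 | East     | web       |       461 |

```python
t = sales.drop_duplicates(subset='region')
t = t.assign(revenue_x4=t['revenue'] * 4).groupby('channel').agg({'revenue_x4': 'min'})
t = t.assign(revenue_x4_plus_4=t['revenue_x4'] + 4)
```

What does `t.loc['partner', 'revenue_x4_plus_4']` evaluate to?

drop duplicate region (keep=first):
    region  channel  revenue
0    North  partner       65
1     West  partner      382
3     East      web      425
6    South      web      825
8  Central      web      550
add column revenue_x4 = t['revenue'] * 4:
    region  channel  revenue  revenue_x4
0    North  partner       65         260
1     West  partner      382        1528
3     East      web      425        1700
6    South      web      825        3300
8  Central      web      550        2200
group by channel, min of revenue_x4:
         revenue_x4
channel            
partner         260
web            1700
add column revenue_x4_plus_4 = t['revenue_x4'] + 4:
         revenue_x4  revenue_x4_plus_4
channel                               
partner         260                264
web            1700               1704

264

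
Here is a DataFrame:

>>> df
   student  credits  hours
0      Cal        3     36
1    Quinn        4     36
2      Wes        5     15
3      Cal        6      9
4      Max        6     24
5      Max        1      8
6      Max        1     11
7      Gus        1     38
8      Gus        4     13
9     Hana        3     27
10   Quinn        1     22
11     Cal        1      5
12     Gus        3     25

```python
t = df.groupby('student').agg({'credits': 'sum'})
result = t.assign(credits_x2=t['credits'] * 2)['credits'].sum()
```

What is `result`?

group by student, sum of credits:
         credits
student         
Cal           10
Gus            8
Hana           3
Max            8
Quinn          5
Wes            5
add column credits_x2 = t['credits'] * 2:
         credits  credits_x2
student                     
Cal           10          20
Gus            8          16
Hana           3           6
Max            8          16
Quinn          5          10
Wes            5          10
Hence 39.

39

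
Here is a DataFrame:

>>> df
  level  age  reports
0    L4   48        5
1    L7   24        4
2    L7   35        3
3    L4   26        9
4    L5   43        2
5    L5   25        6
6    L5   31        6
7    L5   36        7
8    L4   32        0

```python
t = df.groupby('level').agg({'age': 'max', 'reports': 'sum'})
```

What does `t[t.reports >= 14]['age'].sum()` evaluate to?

group by level: max(age), sum(reports):
       age  reports
level              
L4      48       14
L5      43       21
L7      35        7
filter rows where reports >= 14:
       age  reports
level              
L4      48       14
L5      43       21
Reading off the sum of column 'age', we get 91.

91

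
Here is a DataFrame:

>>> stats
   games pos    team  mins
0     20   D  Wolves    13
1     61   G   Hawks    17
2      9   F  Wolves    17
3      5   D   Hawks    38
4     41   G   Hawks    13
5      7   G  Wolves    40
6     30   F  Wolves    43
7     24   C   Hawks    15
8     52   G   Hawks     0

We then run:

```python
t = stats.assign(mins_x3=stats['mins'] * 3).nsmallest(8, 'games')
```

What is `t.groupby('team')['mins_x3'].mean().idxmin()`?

add column mins_x3 = stats['mins'] * 3:
   games pos    team  mins  mins_x3
0     20   D  Wolves    13       39
1     61   G   Hawks    17       51
2      9   F  Wolves    17       51
3      5   D   Hawks    38      114
4     41   G   Hawks    13       39
5      7   G  Wolves    40      120
6     30   F  Wolves    43      129
7     24   C   Hawks    15       45
8     52   G   Hawks     0        0
take 8 rows with smallest games:
   games pos    team  mins  mins_x3
3      5   D   Hawks    38      114
5      7   G  Wolves    40      120
2      9   F  Wolves    17       51
0     20   D  Wolves    13       39
7     24   C   Hawks    15       45
6     30   F  Wolves    43      129
4     41   G   Hawks    13       39
8     52   G   Hawks     0        0
group by team, mean of mins_x3:
team
Hawks     49.50
Wolves    84.75
Name: mins_x3, dtype: float64
Then the label with the smallest value: Hawks

Hawks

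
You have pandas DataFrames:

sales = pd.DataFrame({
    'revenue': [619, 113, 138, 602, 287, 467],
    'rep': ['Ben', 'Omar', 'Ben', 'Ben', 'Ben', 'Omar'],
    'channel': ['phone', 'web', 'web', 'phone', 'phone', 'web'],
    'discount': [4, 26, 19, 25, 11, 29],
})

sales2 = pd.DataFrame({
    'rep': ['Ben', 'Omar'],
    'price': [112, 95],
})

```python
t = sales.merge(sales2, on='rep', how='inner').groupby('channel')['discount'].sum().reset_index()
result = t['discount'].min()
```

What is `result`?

merge on 'rep' (how='inner') → 6 rows:
   revenue   rep channel  discount  price
0      619   Ben   phone         4    112
1      113  Omar     web        26     95
2      138   Ben     web        19    112
3      602   Ben   phone        25    112
4      287   Ben   phone        11    112
5      467  Omar     web        29     95
group by channel, sum of discount:
channel
phone    40
web      74
Name: discount, dtype: int64
reset_index():
  channel  discount
0   phone        40
1     web        74
Then the min of column 'discount': 40

40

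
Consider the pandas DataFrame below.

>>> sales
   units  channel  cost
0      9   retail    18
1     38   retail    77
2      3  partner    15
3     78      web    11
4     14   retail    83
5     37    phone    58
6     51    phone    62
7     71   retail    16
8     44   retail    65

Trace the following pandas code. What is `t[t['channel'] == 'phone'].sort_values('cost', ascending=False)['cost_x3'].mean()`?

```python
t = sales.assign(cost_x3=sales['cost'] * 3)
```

180.0

add column cost_x3 = sales['cost'] * 3:
   units  channel  cost  cost_x3
0      9   retail    18       54
1     38   retail    77      231
2      3  partner    15       45
3     78      web    11       33
4     14   retail    83      249
5     37    phone    58      174
6     51    phone    62      186
7     71   retail    16       48
8     44   retail    65      195
filter rows where channel == 'phone':
   units channel  cost  cost_x3
5     37   phone    58      174
6     51   phone    62      186
sort by cost descending:
   units channel  cost  cost_x3
6     51   phone    62      186
5     37   phone    58      174
The mean of column 'cost_x3' is 180.0.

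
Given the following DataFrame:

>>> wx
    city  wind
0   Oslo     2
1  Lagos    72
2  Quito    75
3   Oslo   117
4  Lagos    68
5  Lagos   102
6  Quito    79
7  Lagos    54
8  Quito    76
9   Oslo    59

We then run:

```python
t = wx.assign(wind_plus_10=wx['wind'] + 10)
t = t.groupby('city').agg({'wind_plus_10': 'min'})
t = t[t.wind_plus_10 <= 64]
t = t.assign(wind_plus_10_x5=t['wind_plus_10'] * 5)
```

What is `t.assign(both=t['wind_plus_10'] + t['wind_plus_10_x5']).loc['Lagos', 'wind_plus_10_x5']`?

320

add column wind_plus_10 = wx['wind'] + 10:
    city  wind  wind_plus_10
0   Oslo     2            12
1  Lagos    72            82
2  Quito    75            85
3   Oslo   117           127
4  Lagos    68            78
5  Lagos   102           112
6  Quito    79            89
7  Lagos    54            64
8  Quito    76            86
9   Oslo    59            69
group by city, min of wind_plus_10:
       wind_plus_10
city               
Lagos            64
Oslo             12
Quito            85
filter rows where wind_plus_10 <= 64:
       wind_plus_10
city               
Lagos            64
Oslo             12
add column wind_plus_10_x5 = t['wind_plus_10'] * 5:
       wind_plus_10  wind_plus_10_x5
city                                
Lagos            64              320
Oslo             12               60
add column both = t['wind_plus_10'] + t['wind_plus_10_x5']:
       wind_plus_10  wind_plus_10_x5  both
city                                      
Lagos            64              320   384
Oslo             12               60    72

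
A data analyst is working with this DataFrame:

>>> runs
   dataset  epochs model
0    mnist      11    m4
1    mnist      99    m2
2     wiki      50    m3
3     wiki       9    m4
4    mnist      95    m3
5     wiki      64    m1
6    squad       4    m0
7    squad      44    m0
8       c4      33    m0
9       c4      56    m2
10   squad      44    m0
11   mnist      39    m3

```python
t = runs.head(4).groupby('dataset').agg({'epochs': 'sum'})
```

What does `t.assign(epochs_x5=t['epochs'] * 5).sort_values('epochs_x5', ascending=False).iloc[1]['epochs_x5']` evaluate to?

295

take first 4 rows:
  dataset  epochs model
0   mnist      11    m4
1   mnist      99    m2
2    wiki      50    m3
3    wiki       9    m4
group by dataset, sum of epochs:
         epochs
dataset        
mnist       110
wiki         59
add column epochs_x5 = t['epochs'] * 5:
         epochs  epochs_x5
dataset                   
mnist       110        550
wiki         59        295
sort by epochs_x5 descending:
         epochs  epochs_x5
dataset                   
mnist       110        550
wiki         59        295
Reading off the value at position 1, column 'epochs_x5', we get 295.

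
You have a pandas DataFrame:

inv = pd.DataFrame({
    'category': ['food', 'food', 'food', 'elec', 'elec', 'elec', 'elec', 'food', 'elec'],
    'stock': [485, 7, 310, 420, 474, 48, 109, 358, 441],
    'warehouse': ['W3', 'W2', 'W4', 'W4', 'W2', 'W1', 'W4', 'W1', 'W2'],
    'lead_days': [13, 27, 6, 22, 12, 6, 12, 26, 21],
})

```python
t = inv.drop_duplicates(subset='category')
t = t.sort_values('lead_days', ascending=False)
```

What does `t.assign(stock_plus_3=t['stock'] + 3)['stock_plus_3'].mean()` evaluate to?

drop duplicate category (keep=first):
  category  stock warehouse  lead_days
0     food    485        W3         13
3     elec    420        W4         22
sort by lead_days descending:
  category  stock warehouse  lead_days
3     elec    420        W4         22
0     food    485        W3         13
add column stock_plus_3 = t['stock'] + 3:
  category  stock warehouse  lead_days  stock_plus_3
3     elec    420        W4         22           423
0     food    485        W3         13           488
So mean() = 455.5.

455.5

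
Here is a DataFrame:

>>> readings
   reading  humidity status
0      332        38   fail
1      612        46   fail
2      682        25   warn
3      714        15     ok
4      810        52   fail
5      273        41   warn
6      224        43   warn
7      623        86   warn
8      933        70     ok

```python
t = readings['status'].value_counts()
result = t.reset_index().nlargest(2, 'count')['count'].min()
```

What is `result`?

3

value_counts of status:
status
warn    4
fail    3
ok      2
Name: count, dtype: int64
reset_index():
  status  count
0   warn      4
1   fail      3
2     ok      2
take 2 rows with largest count:
  status  count
0   warn      4
1   fail      3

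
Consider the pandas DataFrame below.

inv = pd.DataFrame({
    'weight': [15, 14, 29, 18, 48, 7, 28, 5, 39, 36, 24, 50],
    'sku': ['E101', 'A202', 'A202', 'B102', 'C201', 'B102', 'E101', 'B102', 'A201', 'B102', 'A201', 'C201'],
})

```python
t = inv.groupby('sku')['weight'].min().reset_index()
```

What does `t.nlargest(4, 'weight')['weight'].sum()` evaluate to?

group by sku, min of weight:
sku
A201    24
A202    14
B102     5
C201    48
E101    15
Name: weight, dtype: int64
reset_index():
    sku  weight
0  A201      24
1  A202      14
2  B102       5
3  C201      48
4  E101      15
take 4 rows with largest weight:
    sku  weight
3  C201      48
0  A201      24
4  E101      15
1  A202      14

101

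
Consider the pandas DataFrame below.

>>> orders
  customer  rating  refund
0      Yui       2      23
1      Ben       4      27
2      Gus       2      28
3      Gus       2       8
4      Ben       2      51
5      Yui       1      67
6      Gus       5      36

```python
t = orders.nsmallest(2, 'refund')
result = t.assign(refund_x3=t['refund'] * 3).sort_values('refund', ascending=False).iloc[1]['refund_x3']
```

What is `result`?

take 2 rows with smallest refund:
  customer  rating  refund
3      Gus       2       8
0      Yui       2      23
add column refund_x3 = t['refund'] * 3:
  customer  rating  refund  refund_x3
3      Gus       2       8         24
0      Yui       2      23         69
sort by refund descending:
  customer  rating  refund  refund_x3
0      Yui       2      23         69
3      Gus       2       8         24
Reading off the value at position 1, column 'refund_x3', we get 24.

24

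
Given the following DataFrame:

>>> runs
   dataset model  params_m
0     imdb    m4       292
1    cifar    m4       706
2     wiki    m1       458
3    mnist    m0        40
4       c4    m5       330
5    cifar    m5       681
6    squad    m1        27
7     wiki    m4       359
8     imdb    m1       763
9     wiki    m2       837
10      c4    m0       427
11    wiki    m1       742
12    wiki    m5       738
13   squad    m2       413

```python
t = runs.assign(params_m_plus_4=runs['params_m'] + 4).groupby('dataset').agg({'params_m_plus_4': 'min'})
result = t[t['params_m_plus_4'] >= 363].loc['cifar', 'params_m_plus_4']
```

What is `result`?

685

add column params_m_plus_4 = runs['params_m'] + 4:
   dataset model  params_m  params_m_plus_4
0     imdb    m4       292              296
1    cifar    m4       706              710
2     wiki    m1       458              462
3    mnist    m0        40               44
4       c4    m5       330              334
5    cifar    m5       681              685
6    squad    m1        27               31
7     wiki    m4       359              363
8     imdb    m1       763              767
9     wiki    m2       837              841
10      c4    m0       427              431
11    wiki    m1       742              746
12    wiki    m5       738              742
13   squad    m2       413              417
group by dataset, min of params_m_plus_4:
         params_m_plus_4
dataset                 
c4                   334
cifar                685
imdb                 296
mnist                 44
squad                 31
wiki                 363
filter rows where params_m_plus_4 >= 363:
         params_m_plus_4
dataset                 
cifar                685
wiki                 363
Finally, value at row 'cifar', column 'params_m_plus_4' = 685.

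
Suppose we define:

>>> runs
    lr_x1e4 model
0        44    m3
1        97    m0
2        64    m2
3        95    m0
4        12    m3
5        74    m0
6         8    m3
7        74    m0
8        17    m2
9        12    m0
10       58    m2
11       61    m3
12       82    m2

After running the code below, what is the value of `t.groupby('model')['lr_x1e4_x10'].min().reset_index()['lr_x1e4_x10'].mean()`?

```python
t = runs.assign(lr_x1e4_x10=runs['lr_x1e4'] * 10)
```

123.333333333

add column lr_x1e4_x10 = runs['lr_x1e4'] * 10:
    lr_x1e4 model  lr_x1e4_x10
0        44    m3          440
1        97    m0          970
2        64    m2          640
3        95    m0          950
4        12    m3          120
5        74    m0          740
6         8    m3           80
7        74    m0          740
8        17    m2          170
9        12    m0          120
10       58    m2          580
11       61    m3          610
12       82    m2          820
group by model, min of lr_x1e4_x10:
model
m0    120
m2    170
m3     80
Name: lr_x1e4_x10, dtype: int64
reset_index():
  model  lr_x1e4_x10
0    m0          120
1    m2          170
2    m3           80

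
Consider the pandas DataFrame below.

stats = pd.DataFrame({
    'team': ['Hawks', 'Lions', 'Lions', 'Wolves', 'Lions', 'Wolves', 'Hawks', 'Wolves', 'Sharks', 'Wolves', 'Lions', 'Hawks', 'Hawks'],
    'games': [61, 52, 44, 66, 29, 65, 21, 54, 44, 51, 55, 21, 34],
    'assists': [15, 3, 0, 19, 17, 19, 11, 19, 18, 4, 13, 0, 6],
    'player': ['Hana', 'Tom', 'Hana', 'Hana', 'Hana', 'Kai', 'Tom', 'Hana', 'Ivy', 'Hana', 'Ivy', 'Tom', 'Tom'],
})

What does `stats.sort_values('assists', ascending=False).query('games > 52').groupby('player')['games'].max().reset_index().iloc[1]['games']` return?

55

sort by assists descending:
      team  games  assists player
3   Wolves     66       19   Hana
5   Wolves     65       19    Kai
7   Wolves     54       19   Hana
8   Sharks     44       18    Ivy
4    Lions     29       17   Hana
0    Hawks     61       15   Hana
10   Lions     55       13    Ivy
6    Hawks     21       11    Tom
12   Hawks     34        6    Tom
9   Wolves     51        4   Hana
1    Lions     52        3    Tom
2    Lions     44        0   Hana
11   Hawks     21        0    Tom
filter rows where games > 52:
      team  games  assists player
3   Wolves     66       19   Hana
5   Wolves     65       19    Kai
7   Wolves     54       19   Hana
0    Hawks     61       15   Hana
10   Lions     55       13    Ivy
group by player, max of games:
player
Hana    66
Ivy     55
Kai     65
Name: games, dtype: int64
reset_index():
  player  games
0   Hana     66
1    Ivy     55
2    Kai     65
Finally, value at position 1, column 'games' = 55.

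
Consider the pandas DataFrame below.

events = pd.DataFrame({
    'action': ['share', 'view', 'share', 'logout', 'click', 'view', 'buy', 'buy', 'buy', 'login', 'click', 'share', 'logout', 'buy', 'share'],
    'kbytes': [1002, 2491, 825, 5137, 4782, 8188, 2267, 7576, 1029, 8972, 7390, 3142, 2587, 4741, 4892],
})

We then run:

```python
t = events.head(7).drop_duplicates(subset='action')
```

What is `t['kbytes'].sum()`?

take first 7 rows:
   action  kbytes
0   share    1002
1    view    2491
2   share     825
3  logout    5137
4   click    4782
5    view    8188
6     buy    2267
drop duplicate action (keep=first):
   action  kbytes
0   share    1002
1    view    2491
3  logout    5137
4   click    4782
6     buy    2267
Taking the sum of column 'kbytes' gives 15679.

15679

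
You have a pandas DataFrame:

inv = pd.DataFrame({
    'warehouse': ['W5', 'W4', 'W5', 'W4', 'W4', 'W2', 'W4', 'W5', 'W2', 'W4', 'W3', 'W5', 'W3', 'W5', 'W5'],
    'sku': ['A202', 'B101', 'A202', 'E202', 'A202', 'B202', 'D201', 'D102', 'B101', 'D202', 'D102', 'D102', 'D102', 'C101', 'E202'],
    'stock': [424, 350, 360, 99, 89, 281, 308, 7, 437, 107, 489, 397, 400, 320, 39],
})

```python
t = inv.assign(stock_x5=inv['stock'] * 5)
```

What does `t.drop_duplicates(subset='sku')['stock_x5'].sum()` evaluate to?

9480

add column stock_x5 = inv['stock'] * 5:
   warehouse   sku  stock  stock_x5
0         W5  A202    424      2120
1         W4  B101    350      1750
2         W5  A202    360      1800
3         W4  E202     99       495
4         W4  A202     89       445
5         W2  B202    281      1405
6         W4  D201    308      1540
7         W5  D102      7        35
8         W2  B101    437      2185
9         W4  D202    107       535
10        W3  D102    489      2445
11        W5  D102    397      1985
12        W3  D102    400      2000
13        W5  C101    320      1600
14        W5  E202     39       195
drop duplicate sku (keep=first):
   warehouse   sku  stock  stock_x5
0         W5  A202    424      2120
1         W4  B101    350      1750
3         W4  E202     99       495
5         W2  B202    281      1405
6         W4  D201    308      1540
7         W5  D102      7        35
9         W4  D202    107       535
13        W5  C101    320      1600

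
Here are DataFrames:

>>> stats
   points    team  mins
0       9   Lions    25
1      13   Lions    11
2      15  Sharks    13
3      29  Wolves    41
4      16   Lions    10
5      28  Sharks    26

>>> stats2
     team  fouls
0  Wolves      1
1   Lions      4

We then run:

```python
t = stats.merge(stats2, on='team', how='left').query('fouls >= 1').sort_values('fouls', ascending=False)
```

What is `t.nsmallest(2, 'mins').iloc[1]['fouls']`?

4.0

merge on 'team' (how='left') → 6 rows:
   points    team  mins  fouls
0       9   Lions    25    4.0
1      13   Lions    11    4.0
2      15  Sharks    13    NaN
3      29  Wolves    41    1.0
4      16   Lions    10    4.0
5      28  Sharks    26    NaN
filter rows where fouls >= 1:
   points    team  mins  fouls
0       9   Lions    25    4.0
1      13   Lions    11    4.0
3      29  Wolves    41    1.0
4      16   Lions    10    4.0
sort by fouls descending:
   points    team  mins  fouls
0       9   Lions    25    4.0
1      13   Lions    11    4.0
4      16   Lions    10    4.0
3      29  Wolves    41    1.0
take 2 rows with smallest mins:
   points   team  mins  fouls
4      16  Lions    10    4.0
1      13  Lions    11    4.0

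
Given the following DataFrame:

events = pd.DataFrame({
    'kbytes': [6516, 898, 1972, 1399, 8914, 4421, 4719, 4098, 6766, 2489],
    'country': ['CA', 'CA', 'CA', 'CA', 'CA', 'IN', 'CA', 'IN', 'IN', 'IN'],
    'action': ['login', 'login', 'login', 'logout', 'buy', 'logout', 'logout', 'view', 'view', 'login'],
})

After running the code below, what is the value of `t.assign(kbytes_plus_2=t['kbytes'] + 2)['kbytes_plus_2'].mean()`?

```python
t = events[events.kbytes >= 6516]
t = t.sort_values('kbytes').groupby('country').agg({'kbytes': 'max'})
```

7842.0

filter rows where kbytes >= 6516:
   kbytes country action
0    6516      CA  login
4    8914      CA    buy
8    6766      IN   view
sort by kbytes:
   kbytes country action
0    6516      CA  login
8    6766      IN   view
4    8914      CA    buy
group by country, max of kbytes:
         kbytes
country        
CA         8914
IN         6766
add column kbytes_plus_2 = t['kbytes'] + 2:
         kbytes  kbytes_plus_2
country                       
CA         8914           8916
IN         6766           6768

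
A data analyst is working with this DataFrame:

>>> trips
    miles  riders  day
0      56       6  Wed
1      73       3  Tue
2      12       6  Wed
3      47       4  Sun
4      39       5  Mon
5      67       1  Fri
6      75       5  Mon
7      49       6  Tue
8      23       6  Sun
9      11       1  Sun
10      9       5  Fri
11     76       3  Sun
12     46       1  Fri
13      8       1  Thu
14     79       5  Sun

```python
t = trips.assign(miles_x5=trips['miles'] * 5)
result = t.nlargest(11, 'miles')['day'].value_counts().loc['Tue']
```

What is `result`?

add column miles_x5 = trips['miles'] * 5:
    miles  riders  day  miles_x5
0      56       6  Wed       280
1      73       3  Tue       365
2      12       6  Wed        60
3      47       4  Sun       235
4      39       5  Mon       195
5      67       1  Fri       335
6      75       5  Mon       375
7      49       6  Tue       245
8      23       6  Sun       115
9      11       1  Sun        55
10      9       5  Fri        45
11     76       3  Sun       380
12     46       1  Fri       230
13      8       1  Thu        40
14     79       5  Sun       395
take 11 rows with largest miles:
    miles  riders  day  miles_x5
14     79       5  Sun       395
11     76       3  Sun       380
6      75       5  Mon       375
1      73       3  Tue       365
5      67       1  Fri       335
0      56       6  Wed       280
7      49       6  Tue       245
3      47       4  Sun       235
12     46       1  Fri       230
4      39       5  Mon       195
8      23       6  Sun       115
value_counts of day:
day
Sun    4
Mon    2
Tue    2
Fri    2
Wed    1
Name: count, dtype: int64
Hence 2.

2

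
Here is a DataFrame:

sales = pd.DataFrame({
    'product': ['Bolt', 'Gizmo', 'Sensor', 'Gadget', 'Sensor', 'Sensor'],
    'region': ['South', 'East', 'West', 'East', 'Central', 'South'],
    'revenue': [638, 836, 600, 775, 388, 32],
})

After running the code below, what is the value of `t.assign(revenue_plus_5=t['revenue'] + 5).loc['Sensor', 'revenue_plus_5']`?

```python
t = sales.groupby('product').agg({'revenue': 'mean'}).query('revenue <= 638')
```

group by product, mean of revenue:
         revenue
product         
Bolt       638.0
Gadget     775.0
Gizmo      836.0
Sensor     340.0
filter rows where revenue <= 638:
         revenue
product         
Bolt       638.0
Sensor     340.0
add column revenue_plus_5 = t['revenue'] + 5:
         revenue  revenue_plus_5
product                         
Bolt       638.0           643.0
Sensor     340.0           345.0

345.0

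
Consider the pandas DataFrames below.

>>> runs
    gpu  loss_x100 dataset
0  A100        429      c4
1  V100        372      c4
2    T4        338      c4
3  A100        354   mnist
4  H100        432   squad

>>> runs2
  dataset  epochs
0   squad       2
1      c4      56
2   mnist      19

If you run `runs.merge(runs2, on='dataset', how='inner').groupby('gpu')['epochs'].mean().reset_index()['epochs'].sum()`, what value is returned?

151.5

merge on 'dataset' (how='inner') → 5 rows:
    gpu  loss_x100 dataset  epochs
0  A100        429      c4      56
1  V100        372      c4      56
2    T4        338      c4      56
3  A100        354   mnist      19
4  H100        432   squad       2
group by gpu, mean of epochs:
gpu
A100    37.5
H100     2.0
T4      56.0
V100    56.0
Name: epochs, dtype: float64
reset_index():
    gpu  epochs
0  A100    37.5
1  H100     2.0
2    T4    56.0
3  V100    56.0
The sum of column 'epochs' is 151.5.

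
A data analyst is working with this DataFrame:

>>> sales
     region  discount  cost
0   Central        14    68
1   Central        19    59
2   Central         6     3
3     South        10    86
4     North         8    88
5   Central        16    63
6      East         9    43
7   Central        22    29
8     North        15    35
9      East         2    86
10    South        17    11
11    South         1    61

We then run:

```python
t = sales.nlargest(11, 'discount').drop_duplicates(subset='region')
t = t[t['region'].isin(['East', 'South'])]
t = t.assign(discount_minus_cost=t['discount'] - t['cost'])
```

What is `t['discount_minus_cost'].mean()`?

-14.0

take 11 rows with largest discount:
     region  discount  cost
7   Central        22    29
1   Central        19    59
10    South        17    11
5   Central        16    63
8     North        15    35
0   Central        14    68
3     South        10    86
6      East         9    43
4     North         8    88
2   Central         6     3
9      East         2    86
drop duplicate region (keep=first):
     region  discount  cost
7   Central        22    29
10    South        17    11
8     North        15    35
6      East         9    43
filter rows where region in ['East', 'South']:
   region  discount  cost
10  South        17    11
6    East         9    43
add column discount_minus_cost = t['discount'] - t['cost']:
   region  discount  cost  discount_minus_cost
10  South        17    11                    6
6    East         9    43                  -34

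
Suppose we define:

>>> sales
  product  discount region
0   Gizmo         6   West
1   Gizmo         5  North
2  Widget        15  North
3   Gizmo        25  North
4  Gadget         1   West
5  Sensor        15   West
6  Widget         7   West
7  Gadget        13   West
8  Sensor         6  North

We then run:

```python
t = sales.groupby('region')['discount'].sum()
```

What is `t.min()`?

group by region, sum of discount:
region
North    51
West     42
Name: discount, dtype: int64
Hence 42.

42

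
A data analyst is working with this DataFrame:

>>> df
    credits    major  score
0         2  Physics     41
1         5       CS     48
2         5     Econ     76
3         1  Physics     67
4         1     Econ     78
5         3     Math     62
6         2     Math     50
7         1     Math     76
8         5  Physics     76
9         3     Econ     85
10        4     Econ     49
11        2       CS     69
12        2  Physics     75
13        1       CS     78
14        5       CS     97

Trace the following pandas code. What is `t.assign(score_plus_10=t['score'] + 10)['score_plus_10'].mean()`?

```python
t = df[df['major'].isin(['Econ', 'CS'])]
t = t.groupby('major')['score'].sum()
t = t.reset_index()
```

300.0

filter rows where major in ['Econ', 'CS']:
    credits major  score
1         5    CS     48
2         5  Econ     76
4         1  Econ     78
9         3  Econ     85
10        4  Econ     49
11        2    CS     69
13        1    CS     78
14        5    CS     97
group by major, sum of score:
major
CS      292
Econ    288
Name: score, dtype: int64
reset_index():
  major  score
0    CS    292
1  Econ    288
add column score_plus_10 = t['score'] + 10:
  major  score  score_plus_10
0    CS    292            302
1  Econ    288            298
Taking the mean of column 'score_plus_10' gives 300.0.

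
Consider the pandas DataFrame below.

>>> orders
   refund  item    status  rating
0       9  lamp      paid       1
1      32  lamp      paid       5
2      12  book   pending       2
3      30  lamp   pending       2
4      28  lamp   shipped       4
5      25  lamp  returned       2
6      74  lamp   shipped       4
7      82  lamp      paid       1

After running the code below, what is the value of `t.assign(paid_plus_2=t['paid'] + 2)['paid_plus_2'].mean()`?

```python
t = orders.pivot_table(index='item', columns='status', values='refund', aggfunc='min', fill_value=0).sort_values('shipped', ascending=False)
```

6.5

pivot: rows=item, cols=status, min(refund):
status  paid  pending  returned  shipped
item                                    
book       0       12         0        0
lamp       9       30        25       28
sort by shipped descending:
status  paid  pending  returned  shipped
item                                    
lamp       9       30        25       28
book       0       12         0        0
add column paid_plus_2 = t['paid'] + 2:
status  paid  pending  returned  shipped  paid_plus_2
item                                                 
lamp       9       30        25       28           11
book       0       12         0        0            2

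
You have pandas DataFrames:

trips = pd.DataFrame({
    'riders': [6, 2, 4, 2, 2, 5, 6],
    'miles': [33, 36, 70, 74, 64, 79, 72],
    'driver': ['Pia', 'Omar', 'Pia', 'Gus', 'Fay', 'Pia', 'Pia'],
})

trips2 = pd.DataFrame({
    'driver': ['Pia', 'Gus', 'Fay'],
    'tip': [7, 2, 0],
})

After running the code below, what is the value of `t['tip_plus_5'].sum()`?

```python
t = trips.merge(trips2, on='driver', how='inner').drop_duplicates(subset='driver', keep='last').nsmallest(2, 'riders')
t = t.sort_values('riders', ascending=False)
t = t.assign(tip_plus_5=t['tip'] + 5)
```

12

merge on 'driver' (how='inner') → 6 rows:
   riders  miles driver  tip
0       6     33    Pia    7
1       4     70    Pia    7
2       2     74    Gus    2
3       2     64    Fay    0
4       5     79    Pia    7
5       6     72    Pia    7
drop duplicate driver (keep=last):
   riders  miles driver  tip
2       2     74    Gus    2
3       2     64    Fay    0
5       6     72    Pia    7
take 2 rows with smallest riders:
   riders  miles driver  tip
2       2     74    Gus    2
3       2     64    Fay    0
sort by riders descending:
   riders  miles driver  tip
2       2     74    Gus    2
3       2     64    Fay    0
add column tip_plus_5 = t['tip'] + 5:
   riders  miles driver  tip  tip_plus_5
2       2     74    Gus    2           7
3       2     64    Fay    0           5
Reading off the sum of column 'tip_plus_5', we get 12.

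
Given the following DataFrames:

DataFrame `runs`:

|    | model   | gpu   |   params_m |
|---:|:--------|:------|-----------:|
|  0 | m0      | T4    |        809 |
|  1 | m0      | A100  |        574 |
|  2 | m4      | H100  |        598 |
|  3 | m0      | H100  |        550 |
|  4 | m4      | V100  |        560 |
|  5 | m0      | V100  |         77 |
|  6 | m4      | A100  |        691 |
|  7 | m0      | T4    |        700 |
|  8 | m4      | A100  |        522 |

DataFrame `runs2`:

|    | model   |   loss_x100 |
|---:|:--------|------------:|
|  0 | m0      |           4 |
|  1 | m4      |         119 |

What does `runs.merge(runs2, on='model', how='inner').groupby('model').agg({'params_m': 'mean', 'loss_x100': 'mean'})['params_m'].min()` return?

merge on 'model' (how='inner') → 9 rows:
  model   gpu  params_m  loss_x100
0    m0    T4       809          4
1    m0  A100       574          4
2    m4  H100       598        119
3    m0  H100       550          4
4    m4  V100       560        119
5    m0  V100        77          4
6    m4  A100       691        119
7    m0    T4       700          4
8    m4  A100       522        119
group by model: mean(params_m), mean(loss_x100):
       params_m  loss_x100
model                     
m0       542.00        4.0
m4       592.75      119.0

542.0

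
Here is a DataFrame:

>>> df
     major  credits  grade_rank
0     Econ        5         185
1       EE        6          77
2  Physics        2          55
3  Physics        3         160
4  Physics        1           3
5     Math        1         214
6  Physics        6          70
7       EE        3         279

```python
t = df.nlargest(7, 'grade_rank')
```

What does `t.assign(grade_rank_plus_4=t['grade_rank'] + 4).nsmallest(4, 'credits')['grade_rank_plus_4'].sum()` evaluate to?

take 7 rows with largest grade_rank:
     major  credits  grade_rank
7       EE        3         279
5     Math        1         214
0     Econ        5         185
3  Physics        3         160
1       EE        6          77
6  Physics        6          70
2  Physics        2          55
add column grade_rank_plus_4 = t['grade_rank'] + 4:
     major  credits  grade_rank  grade_rank_plus_4
7       EE        3         279                283
5     Math        1         214                218
0     Econ        5         185                189
3  Physics        3         160                164
1       EE        6          77                 81
6  Physics        6          70                 74
2  Physics        2          55                 59
take 4 rows with smallest credits:
     major  credits  grade_rank  grade_rank_plus_4
5     Math        1         214                218
2  Physics        2          55                 59
7       EE        3         279                283
3  Physics        3         160                164

724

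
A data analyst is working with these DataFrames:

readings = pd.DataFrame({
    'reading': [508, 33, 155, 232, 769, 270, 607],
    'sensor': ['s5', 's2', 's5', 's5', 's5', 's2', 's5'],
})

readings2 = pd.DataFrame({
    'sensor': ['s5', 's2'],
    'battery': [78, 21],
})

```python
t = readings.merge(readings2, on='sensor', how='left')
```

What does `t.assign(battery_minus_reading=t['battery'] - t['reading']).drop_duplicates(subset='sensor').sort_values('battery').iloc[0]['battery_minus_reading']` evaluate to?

-12

merge on 'sensor' (how='left') → 7 rows:
   reading sensor  battery
0      508     s5       78
1       33     s2       21
2      155     s5       78
3      232     s5       78
4      769     s5       78
5      270     s2       21
6      607     s5       78
add column battery_minus_reading = t['battery'] - t['reading']:
   reading sensor  battery  battery_minus_reading
0      508     s5       78                   -430
1       33     s2       21                    -12
2      155     s5       78                    -77
3      232     s5       78                   -154
4      769     s5       78                   -691
5      270     s2       21                   -249
6      607     s5       78                   -529
drop duplicate sensor (keep=first):
   reading sensor  battery  battery_minus_reading
0      508     s5       78                   -430
1       33     s2       21                    -12
sort by battery:
   reading sensor  battery  battery_minus_reading
1       33     s2       21                    -12
0      508     s5       78                   -430
value at position 0, column 'battery_minus_reading' → -12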